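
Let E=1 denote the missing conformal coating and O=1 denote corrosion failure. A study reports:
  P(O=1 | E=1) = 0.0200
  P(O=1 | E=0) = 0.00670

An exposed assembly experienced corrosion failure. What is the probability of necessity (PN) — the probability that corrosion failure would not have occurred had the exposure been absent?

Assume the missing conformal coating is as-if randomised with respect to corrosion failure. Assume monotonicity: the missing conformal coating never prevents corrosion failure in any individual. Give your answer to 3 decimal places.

Let p₁ = 0.02, p₀ = 0.0067.
Under exogeneity and monotonicity, PN = (p₁ − p₀) / p₁.
PN = (0.02 − 0.0067) / 0.02 = 0.0133 / 0.02 ≈ 0.6650

PN ≈ 0.665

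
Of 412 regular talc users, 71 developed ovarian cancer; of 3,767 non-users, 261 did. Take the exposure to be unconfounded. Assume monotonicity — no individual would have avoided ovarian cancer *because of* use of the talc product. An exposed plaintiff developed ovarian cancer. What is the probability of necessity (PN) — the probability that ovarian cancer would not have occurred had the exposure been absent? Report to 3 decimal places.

PN ≈ 0.598

p₁ = P(outcome | exposed) = 71/412 = 0.17233
p₀ = P(outcome | unexposed) = 261/3767 = 0.069286
Under exogeneity and monotonicity, PN = (p₁ − p₀) / p₁.
PN = (0.17233 − 0.069286) / 0.17233 = 0.10304 / 0.17233 ≈ 0.5979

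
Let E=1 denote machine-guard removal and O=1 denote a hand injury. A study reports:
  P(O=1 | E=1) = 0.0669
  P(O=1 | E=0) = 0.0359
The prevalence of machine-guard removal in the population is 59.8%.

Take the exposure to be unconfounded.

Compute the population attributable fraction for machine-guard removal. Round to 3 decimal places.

Let p₁ = 0.0669, p₀ = 0.0359.
Overall risk P(Y=1) = π·p₁ + (1−π)·p₀ = 0.598×0.0669 + 0.402×0.0359 = 0.054438.
Under exogeneity, PAF = [P(Y=1) − p₀] / P(Y=1).
PAF = (0.054438 − 0.0359) / 0.054438 ≈ 0.3405

PAF ≈ 0.341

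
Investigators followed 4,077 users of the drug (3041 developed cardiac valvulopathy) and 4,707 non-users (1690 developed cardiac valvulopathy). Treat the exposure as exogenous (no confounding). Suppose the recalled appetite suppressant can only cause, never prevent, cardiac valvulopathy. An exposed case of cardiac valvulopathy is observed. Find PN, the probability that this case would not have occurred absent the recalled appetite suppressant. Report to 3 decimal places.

p₁ = P(outcome | exposed) = 3041/4077 = 0.74589
p₀ = P(outcome | unexposed) = 1690/4707 = 0.35904
Under exogeneity and monotonicity, PN = (p₁ − p₀) / p₁.
PN = (0.74589 − 0.35904) / 0.74589 = 0.38685 / 0.74589 ≈ 0.5186

PN ≈ 0.519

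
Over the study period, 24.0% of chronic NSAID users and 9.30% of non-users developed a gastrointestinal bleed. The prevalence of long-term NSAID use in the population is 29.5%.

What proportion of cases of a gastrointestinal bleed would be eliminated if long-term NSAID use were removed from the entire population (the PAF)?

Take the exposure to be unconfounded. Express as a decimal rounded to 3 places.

p₁ = 0.24, p₀ = 0.093.
Overall risk P(Y=1) = π·p₁ + (1−π)·p₀ = 0.295×0.24 + 0.705×0.093 = 0.13637.
Under exogeneity, PAF = [P(Y=1) − p₀] / P(Y=1).
PAF = (0.13637 − 0.093) / 0.13637 ≈ 0.3180

PAF ≈ 0.318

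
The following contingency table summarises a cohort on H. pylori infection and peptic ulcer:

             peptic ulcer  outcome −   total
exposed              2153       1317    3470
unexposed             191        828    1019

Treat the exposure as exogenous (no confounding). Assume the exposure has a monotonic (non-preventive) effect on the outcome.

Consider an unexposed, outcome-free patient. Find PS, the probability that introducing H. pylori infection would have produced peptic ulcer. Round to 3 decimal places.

PS ≈ 0.533

p₁ = P(outcome | exposed) = 2153/3470 = 0.62046
p₀ = P(outcome | unexposed) = 191/1019 = 0.18744
Under exogeneity and monotonicity, PS = (p₁ − p₀)/(1 − p₀).
PS = (0.62046 − 0.18744) / 0.81256 ≈ 0.5329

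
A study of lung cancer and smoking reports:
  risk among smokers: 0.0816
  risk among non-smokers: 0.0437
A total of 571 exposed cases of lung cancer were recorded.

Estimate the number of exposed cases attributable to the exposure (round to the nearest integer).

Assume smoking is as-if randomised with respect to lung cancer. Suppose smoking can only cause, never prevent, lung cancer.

Let p₁ = 0.0816, p₀ = 0.0437.
PN = (p₁ − p₀)/p₁ = (0.0816 − 0.0437) / 0.0816 ≈ 0.46446.
Attributable cases ≈ PN × (exposed cases) = 0.46446 × 571 ≈ 265.21.

about 265 cases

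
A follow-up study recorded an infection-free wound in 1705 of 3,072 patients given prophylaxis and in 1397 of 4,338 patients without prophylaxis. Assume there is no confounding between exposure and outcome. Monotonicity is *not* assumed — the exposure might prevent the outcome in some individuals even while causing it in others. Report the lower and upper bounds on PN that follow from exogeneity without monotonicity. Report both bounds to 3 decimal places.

p₁ = P(outcome | exposed) = 1705/3072 = 0.55501
p₀ = P(outcome | unexposed) = 1397/4338 = 0.32204
Under exogeneity alone the bounds on PN are max{0,(p₁−p₀)/p₁} ≤ PN ≤ min{1,(1−p₀)/p₁}.
  lower = (p₁ − p₀)/p₁ = 0.23298 / 0.55501 ≈ 0.4198
  upper = min{1, (1 − p₀)/p₁} = 0.67796 / 0.55501 ≈ 1.2215 → capped at 1

0.420 ≤ PN ≤ 1.000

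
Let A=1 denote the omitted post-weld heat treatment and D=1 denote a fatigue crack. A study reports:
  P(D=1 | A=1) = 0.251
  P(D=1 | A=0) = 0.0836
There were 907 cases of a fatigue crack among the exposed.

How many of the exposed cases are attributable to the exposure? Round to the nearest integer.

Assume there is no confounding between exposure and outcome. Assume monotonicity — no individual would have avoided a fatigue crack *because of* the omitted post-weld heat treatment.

Let p₁ = 0.251, p₀ = 0.0836.
PN = (p₁ − p₀)/p₁ = (0.251 − 0.0836) / 0.251 ≈ 0.66693.
Attributable cases ≈ PN × (exposed cases) = 0.66693 × 907 ≈ 604.91.

about 605 cases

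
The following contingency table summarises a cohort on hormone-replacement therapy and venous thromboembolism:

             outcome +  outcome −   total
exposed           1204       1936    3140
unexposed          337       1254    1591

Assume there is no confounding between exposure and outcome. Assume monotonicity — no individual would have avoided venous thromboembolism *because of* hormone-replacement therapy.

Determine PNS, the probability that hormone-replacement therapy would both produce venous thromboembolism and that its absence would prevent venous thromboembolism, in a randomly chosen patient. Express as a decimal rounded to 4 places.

p₁ = P(outcome | exposed) = 1204/3140 = 0.38344
p₀ = P(outcome | unexposed) = 337/1591 = 0.21182
Under exogeneity and monotonicity, PNS = p₁ − p₀.
PNS = 0.38344 − 0.21182 = 0.17162

PNS ≈ 0.1716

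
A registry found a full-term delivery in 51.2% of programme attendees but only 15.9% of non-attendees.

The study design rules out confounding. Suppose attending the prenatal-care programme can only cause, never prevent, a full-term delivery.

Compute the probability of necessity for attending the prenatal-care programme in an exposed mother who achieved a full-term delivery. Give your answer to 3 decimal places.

PN ≈ 0.689

p₁ = 0.512, p₀ = 0.159.
Under exogeneity and monotonicity, PN = (p₁ − p₀) / p₁.
PN = (0.512 − 0.159) / 0.512 = 0.353 / 0.512 ≈ 0.6895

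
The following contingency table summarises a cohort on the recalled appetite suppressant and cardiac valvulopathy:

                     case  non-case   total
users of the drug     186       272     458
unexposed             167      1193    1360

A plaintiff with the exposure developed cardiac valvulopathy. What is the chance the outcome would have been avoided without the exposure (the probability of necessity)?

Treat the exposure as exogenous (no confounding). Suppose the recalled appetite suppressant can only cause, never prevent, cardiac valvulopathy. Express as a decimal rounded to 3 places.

PN ≈ 0.698

p₁ = P(outcome | exposed) = 186/458 = 0.40611
p₀ = P(outcome | unexposed) = 167/1360 = 0.12279
Under exogeneity and monotonicity, PN = (p₁ − p₀)/p₁.
PN = (0.40611 − 0.12279) / 0.40611 ≈ 0.6976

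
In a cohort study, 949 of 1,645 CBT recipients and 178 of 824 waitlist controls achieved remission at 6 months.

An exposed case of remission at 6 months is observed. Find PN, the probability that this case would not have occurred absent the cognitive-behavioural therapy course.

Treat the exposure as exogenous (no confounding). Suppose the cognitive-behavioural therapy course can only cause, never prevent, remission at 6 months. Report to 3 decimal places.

PN ≈ 0.626

p₁ = P(outcome | exposed) = 949/1645 = 0.5769
p₀ = P(outcome | unexposed) = 178/824 = 0.21602
Under exogeneity and monotonicity, PN = (p₁ − p₀) / p₁.
PN = (0.5769 − 0.21602) / 0.5769 = 0.36088 / 0.5769 ≈ 0.6256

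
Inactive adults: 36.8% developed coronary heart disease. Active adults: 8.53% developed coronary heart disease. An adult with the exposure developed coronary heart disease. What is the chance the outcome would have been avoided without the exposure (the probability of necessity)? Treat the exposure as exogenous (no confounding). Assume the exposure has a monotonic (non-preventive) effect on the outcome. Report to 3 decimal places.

PN ≈ 0.768

p₁ = 0.368, p₀ = 0.0853.
Under exogeneity and monotonicity, PN = (p₁ − p₀) / p₁.
PN = (0.368 − 0.0853) / 0.368 = 0.2827 / 0.368 ≈ 0.7682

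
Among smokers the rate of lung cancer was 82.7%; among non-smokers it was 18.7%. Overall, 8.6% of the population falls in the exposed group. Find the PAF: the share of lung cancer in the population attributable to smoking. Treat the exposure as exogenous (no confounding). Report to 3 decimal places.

p₁ = 0.827, p₀ = 0.187.
Overall risk P(Y=1) = π·p₁ + (1−π)·p₀ = 0.086×0.827 + 0.914×0.187 = 0.24204.
Under exogeneity, PAF = [P(Y=1) − p₀] / P(Y=1).
PAF = (0.24204 − 0.187) / 0.24204 ≈ 0.2274

PAF ≈ 0.227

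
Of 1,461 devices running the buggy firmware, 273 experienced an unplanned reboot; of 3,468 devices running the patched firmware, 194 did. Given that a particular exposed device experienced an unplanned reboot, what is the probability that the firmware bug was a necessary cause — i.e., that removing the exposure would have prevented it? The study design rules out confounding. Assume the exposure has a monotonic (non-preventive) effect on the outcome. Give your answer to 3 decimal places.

PN ≈ 0.701

p₁ = P(outcome | exposed) = 273/1461 = 0.18686
p₀ = P(outcome | unexposed) = 194/3468 = 0.05594
Under exogeneity and monotonicity, PN = (p₁ − p₀) / p₁.
PN = (0.18686 − 0.05594) / 0.18686 = 0.13092 / 0.18686 ≈ 0.7006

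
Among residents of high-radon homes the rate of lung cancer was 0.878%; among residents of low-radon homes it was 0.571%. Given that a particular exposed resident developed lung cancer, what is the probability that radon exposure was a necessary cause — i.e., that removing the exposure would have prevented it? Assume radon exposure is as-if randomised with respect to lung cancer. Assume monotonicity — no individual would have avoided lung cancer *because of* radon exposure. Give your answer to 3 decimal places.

PN ≈ 0.350

p₁ = 0.00878, p₀ = 0.00571.
Under exogeneity and monotonicity, PN = (p₁ − p₀) / p₁.
PN = (0.00878 − 0.00571) / 0.00878 = 0.00307 / 0.00878 ≈ 0.3497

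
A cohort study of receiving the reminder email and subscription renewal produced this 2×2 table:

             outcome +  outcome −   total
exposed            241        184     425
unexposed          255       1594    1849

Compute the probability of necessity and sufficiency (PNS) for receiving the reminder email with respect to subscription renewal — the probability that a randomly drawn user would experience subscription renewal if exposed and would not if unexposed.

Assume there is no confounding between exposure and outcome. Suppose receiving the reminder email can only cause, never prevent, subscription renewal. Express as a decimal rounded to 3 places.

p₁ = P(outcome | exposed) = 241/425 = 0.56706
p₀ = P(outcome | unexposed) = 255/1849 = 0.13791
Under exogeneity and monotonicity, PNS = p₁ − p₀.
PNS = 0.56706 − 0.13791 = 0.42915

PNS ≈ 0.429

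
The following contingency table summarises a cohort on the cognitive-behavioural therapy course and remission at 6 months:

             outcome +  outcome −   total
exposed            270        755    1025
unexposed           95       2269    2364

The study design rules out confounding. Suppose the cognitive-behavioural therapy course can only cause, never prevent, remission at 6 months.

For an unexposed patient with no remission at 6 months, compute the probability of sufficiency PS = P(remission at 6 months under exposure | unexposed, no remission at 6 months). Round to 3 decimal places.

PS ≈ 0.233

p₁ = P(outcome | exposed) = 270/1025 = 0.26341
p₀ = P(outcome | unexposed) = 95/2364 = 0.040186
Under exogeneity and monotonicity, PS = (p₁ − p₀)/(1 − p₀).
PS = (0.26341 − 0.040186) / 0.95981 ≈ 0.2326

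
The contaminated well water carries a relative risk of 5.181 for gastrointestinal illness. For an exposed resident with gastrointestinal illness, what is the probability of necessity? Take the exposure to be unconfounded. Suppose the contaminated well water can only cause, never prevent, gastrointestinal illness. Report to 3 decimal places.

PN ≈ 0.807

Under exogeneity and monotonicity, PN = (RR − 1) / RR = 1 − 1/RR.
PN = (5.181 − 1) / 5.181 = 4.181 / 5.181 ≈ 0.8070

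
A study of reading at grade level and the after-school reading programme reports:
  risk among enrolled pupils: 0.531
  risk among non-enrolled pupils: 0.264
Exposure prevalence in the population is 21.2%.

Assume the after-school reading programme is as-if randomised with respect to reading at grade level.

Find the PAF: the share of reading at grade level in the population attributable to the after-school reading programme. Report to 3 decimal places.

PAF ≈ 0.177

Let p₁ = 0.531, p₀ = 0.264.
Overall risk P(Y=1) = π·p₁ + (1−π)·p₀ = 0.212×0.531 + 0.788×0.264 = 0.3206.
Under exogeneity, PAF = [P(Y=1) − p₀] / P(Y=1).
PAF = (0.3206 − 0.264) / 0.3206 ≈ 0.1766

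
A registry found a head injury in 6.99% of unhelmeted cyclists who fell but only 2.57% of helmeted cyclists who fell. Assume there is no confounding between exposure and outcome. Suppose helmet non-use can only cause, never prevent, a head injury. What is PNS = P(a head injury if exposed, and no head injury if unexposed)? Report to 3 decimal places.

PNS ≈ 0.044

p₁ = 0.0699, p₀ = 0.0257.
Under exogeneity and monotonicity, PNS = p₁ − p₀.
PNS = 0.0699 − 0.0257 = 0.0442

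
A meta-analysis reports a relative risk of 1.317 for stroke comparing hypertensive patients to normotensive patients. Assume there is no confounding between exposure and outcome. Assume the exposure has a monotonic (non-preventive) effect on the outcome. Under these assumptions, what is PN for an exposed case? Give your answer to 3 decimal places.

Under exogeneity and monotonicity, PN = (RR − 1) / RR = 1 − 1/RR.
PN = (1.317 − 1) / 1.317 = 0.317 / 1.317 ≈ 0.2407

PN ≈ 0.241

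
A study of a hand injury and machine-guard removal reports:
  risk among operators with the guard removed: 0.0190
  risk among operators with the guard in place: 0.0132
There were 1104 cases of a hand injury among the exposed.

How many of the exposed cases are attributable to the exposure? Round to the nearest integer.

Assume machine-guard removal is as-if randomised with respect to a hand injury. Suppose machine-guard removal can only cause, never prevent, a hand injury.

about 337 cases

Let p₁ = 0.019, p₀ = 0.0132.
PN = (p₁ − p₀)/p₁ = (0.019 − 0.0132) / 0.019 ≈ 0.30526.
Attributable cases ≈ PN × (exposed cases) = 0.30526 × 1104 ≈ 337.01.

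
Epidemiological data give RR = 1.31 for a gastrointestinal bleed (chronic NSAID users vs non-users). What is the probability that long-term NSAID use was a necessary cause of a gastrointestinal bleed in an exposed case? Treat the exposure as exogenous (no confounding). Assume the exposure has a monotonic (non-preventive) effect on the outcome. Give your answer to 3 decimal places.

Under exogeneity and monotonicity, PN = (RR − 1) / RR = 1 − 1/RR.
PN = (1.31 − 1) / 1.31 = 0.31 / 1.31 ≈ 0.2366

PN ≈ 0.237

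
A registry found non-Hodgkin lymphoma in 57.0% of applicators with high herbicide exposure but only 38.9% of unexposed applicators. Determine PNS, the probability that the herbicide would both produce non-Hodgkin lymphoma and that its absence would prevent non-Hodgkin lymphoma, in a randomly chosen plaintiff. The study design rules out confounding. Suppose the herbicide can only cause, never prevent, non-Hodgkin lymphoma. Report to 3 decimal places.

PNS ≈ 0.181

p₁ = 0.57, p₀ = 0.389.
Under exogeneity and monotonicity, PNS = p₁ − p₀.
PNS = 0.57 − 0.389 = 0.181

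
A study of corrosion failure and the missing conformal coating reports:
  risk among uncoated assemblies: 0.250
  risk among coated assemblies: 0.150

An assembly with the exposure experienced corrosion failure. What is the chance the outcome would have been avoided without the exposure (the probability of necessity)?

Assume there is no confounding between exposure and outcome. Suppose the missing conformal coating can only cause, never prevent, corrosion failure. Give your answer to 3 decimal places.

PN ≈ 0.400

Let p₁ = 0.25, p₀ = 0.15.
Under exogeneity and monotonicity, PN = (p₁ − p₀) / p₁.
PN = (0.25 − 0.15) / 0.25 = 0.1 / 0.25 ≈ 0.4000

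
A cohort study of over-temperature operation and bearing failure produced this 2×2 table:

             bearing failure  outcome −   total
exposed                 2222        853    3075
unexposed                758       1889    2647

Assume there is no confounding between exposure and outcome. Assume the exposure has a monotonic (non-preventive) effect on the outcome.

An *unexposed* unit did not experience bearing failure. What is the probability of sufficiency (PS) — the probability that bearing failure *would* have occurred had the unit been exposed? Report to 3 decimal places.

p₁ = P(outcome | exposed) = 2222/3075 = 0.7226
p₀ = P(outcome | unexposed) = 758/2647 = 0.28636
Under exogeneity and monotonicity, PS = (p₁ − p₀) / (1 − p₀).
PS = (0.7226 − 0.28636) / (1 − 0.28636) = 0.43624 / 0.71364 ≈ 0.6113

PS ≈ 0.611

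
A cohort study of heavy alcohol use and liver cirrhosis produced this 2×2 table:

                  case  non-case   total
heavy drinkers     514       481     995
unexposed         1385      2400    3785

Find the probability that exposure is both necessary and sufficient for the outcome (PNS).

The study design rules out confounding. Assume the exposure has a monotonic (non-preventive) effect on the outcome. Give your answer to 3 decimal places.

PNS ≈ 0.151

p₁ = P(outcome | exposed) = 514/995 = 0.51658
p₀ = P(outcome | unexposed) = 1385/3785 = 0.36592
Under exogeneity and monotonicity, PNS = p₁ − p₀.
PNS = 0.51658 − 0.36592 = 0.15066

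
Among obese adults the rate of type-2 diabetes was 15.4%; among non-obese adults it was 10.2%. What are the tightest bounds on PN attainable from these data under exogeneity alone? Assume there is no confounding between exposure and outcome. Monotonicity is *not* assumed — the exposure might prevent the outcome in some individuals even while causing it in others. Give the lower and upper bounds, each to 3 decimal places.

p₁ = 0.154, p₀ = 0.102.
Under exogeneity alone the bounds on PN are max{0,(p₁−p₀)/p₁} ≤ PN ≤ min{1,(1−p₀)/p₁}.
  lower = (p₁ − p₀)/p₁ = 0.052 / 0.154 ≈ 0.3377
  upper = min{1, (1 − p₀)/p₁} = 0.898 / 0.154 ≈ 5.8312 → capped at 1

0.338 ≤ PN ≤ 1.000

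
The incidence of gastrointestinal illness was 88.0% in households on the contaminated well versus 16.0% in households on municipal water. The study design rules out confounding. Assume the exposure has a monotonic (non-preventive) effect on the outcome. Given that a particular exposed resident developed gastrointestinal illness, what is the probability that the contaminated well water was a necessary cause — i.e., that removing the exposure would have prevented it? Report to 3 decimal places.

p₁ = 0.88, p₀ = 0.16.
Under exogeneity and monotonicity, PN = (p₁ − p₀) / p₁.
PN = (0.88 − 0.16) / 0.88 = 0.72 / 0.88 ≈ 0.8182

PN ≈ 0.818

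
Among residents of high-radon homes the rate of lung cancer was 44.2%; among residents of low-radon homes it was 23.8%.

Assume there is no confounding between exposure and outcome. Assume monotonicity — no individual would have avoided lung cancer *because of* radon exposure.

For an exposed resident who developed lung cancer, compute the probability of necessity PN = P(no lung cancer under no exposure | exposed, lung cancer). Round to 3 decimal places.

PN ≈ 0.462

p₁ = 0.442, p₀ = 0.238.
Under exogeneity and monotonicity, PN = (p₁ − p₀) / p₁.
PN = (0.442 − 0.238) / 0.442 = 0.204 / 0.442 ≈ 0.4615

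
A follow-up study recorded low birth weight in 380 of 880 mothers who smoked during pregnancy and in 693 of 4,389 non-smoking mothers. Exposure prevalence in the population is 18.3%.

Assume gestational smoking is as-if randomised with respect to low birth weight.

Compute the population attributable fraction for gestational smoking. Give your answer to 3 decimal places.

PAF ≈ 0.241

p₁ = P(outcome | exposed) = 380/880 = 0.43182
p₀ = P(outcome | unexposed) = 693/4389 = 0.15789
Overall risk P(Y=1) = π·p₁ + (1−π)·p₀ = 0.183×0.43182 + 0.817×0.15789 = 0.20802.
Under exogeneity, PAF = [P(Y=1) − p₀] / P(Y=1).
PAF = (0.20802 − 0.15789) / 0.20802 ≈ 0.2410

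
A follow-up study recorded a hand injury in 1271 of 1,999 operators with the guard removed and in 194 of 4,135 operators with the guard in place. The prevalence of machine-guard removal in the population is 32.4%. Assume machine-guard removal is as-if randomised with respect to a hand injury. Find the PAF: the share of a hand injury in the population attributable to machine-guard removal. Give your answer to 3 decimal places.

p₁ = P(outcome | exposed) = 1271/1999 = 0.63582
p₀ = P(outcome | unexposed) = 194/4135 = 0.046917
Overall risk P(Y=1) = π·p₁ + (1−π)·p₀ = 0.324×0.63582 + 0.676×0.046917 = 0.23772.
Under exogeneity, PAF = [P(Y=1) − p₀] / P(Y=1).
PAF = (0.23772 − 0.046917) / 0.23772 ≈ 0.8026

PAF ≈ 0.803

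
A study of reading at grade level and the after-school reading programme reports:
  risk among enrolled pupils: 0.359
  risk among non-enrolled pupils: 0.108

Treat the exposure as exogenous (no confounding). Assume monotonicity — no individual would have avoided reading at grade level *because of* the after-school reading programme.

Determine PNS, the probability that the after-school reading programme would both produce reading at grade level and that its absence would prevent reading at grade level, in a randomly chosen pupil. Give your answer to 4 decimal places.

PNS ≈ 0.2510

Let p₁ = 0.359, p₀ = 0.108.
Under exogeneity and monotonicity, PNS = p₁ − p₀.
PNS = 0.359 − 0.108 = 0.251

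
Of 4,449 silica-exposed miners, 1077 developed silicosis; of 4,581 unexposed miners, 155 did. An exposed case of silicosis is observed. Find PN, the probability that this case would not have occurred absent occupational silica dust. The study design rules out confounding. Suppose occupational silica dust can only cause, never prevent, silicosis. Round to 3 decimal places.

p₁ = P(outcome | exposed) = 1077/4449 = 0.24208
p₀ = P(outcome | unexposed) = 155/4581 = 0.033835
Under exogeneity and monotonicity, PN = (p₁ − p₀) / p₁.
PN = (0.24208 − 0.033835) / 0.24208 = 0.20824 / 0.24208 ≈ 0.8602

PN ≈ 0.860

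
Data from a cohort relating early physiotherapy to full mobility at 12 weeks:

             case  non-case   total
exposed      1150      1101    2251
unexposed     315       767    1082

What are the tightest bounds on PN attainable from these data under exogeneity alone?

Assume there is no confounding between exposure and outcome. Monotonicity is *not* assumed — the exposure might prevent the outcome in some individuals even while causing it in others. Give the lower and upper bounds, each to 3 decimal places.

0.430 ≤ PN ≤ 1.000

p₁ = P(outcome | exposed) = 1150/2251 = 0.51088
p₀ = P(outcome | unexposed) = 315/1082 = 0.29113
Under exogeneity alone the bounds on PN are max{0,(p₁−p₀)/p₁} ≤ PN ≤ min{1,(1−p₀)/p₁}.
  lower = (p₁ − p₀)/p₁ = 0.21976 / 0.51088 ≈ 0.4301
  upper = min{1, (1 − p₀)/p₁} = 0.70887 / 0.51088 ≈ 1.3875 → capped at 1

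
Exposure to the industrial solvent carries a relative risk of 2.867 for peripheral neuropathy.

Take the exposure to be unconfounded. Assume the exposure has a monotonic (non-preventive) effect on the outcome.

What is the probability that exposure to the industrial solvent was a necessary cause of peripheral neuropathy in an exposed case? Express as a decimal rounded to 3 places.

PN ≈ 0.651

Under exogeneity and monotonicity, PN = (RR − 1) / RR = 1 − 1/RR.
PN = (2.867 − 1) / 2.867 = 1.867 / 2.867 ≈ 0.6512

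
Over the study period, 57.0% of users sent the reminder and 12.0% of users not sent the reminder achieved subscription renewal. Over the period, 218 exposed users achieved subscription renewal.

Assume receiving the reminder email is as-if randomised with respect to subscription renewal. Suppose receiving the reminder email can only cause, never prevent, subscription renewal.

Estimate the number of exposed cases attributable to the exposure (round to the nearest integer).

p₁ = 0.57, p₀ = 0.12.
PN = (p₁ − p₀)/p₁ = (0.57 − 0.12) / 0.57 ≈ 0.78947.
Attributable cases ≈ PN × (exposed cases) = 0.78947 × 218 ≈ 172.11.

about 172 cases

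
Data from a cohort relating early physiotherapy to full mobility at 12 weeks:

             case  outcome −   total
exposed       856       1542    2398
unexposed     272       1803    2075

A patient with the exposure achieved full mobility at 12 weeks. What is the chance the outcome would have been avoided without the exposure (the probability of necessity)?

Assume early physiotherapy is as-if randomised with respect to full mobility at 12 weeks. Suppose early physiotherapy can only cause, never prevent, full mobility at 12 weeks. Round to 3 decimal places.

PN ≈ 0.633

p₁ = P(outcome | exposed) = 856/2398 = 0.35696
p₀ = P(outcome | unexposed) = 272/2075 = 0.13108
Under exogeneity and monotonicity, PN = (p₁ − p₀) / p₁.
PN = (0.35696 − 0.13108) / 0.35696 = 0.22588 / 0.35696 ≈ 0.6328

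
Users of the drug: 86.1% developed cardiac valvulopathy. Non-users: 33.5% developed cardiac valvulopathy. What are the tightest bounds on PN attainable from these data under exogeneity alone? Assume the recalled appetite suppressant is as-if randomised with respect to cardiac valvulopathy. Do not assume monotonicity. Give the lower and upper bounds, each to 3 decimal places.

0.611 ≤ PN ≤ 0.772

p₁ = 0.861, p₀ = 0.335.
Under exogeneity alone the bounds on PN are max{0,(p₁−p₀)/p₁} ≤ PN ≤ min{1,(1−p₀)/p₁}.
  lower = (p₁ − p₀)/p₁ = 0.526 / 0.861 ≈ 0.6109
  upper = min{1, (1 − p₀)/p₁} = 0.665 / 0.861 ≈ 0.7724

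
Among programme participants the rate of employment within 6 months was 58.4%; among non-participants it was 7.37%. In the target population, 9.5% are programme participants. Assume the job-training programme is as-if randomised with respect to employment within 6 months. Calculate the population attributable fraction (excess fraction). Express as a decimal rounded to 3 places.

PAF ≈ 0.397

p₁ = 0.584, p₀ = 0.0737.
Overall risk P(Y=1) = π·p₁ + (1−π)·p₀ = 0.095×0.584 + 0.905×0.0737 = 0.12218.
Under exogeneity, PAF = [P(Y=1) − p₀] / P(Y=1).
PAF = (0.12218 − 0.0737) / 0.12218 ≈ 0.3968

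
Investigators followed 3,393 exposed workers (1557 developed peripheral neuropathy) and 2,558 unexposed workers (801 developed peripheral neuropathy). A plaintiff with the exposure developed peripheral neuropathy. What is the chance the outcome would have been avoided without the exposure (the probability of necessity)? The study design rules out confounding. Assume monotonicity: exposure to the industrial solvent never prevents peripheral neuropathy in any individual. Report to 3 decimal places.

p₁ = P(outcome | exposed) = 1557/3393 = 0.45889
p₀ = P(outcome | unexposed) = 801/2558 = 0.31314
Under exogeneity and monotonicity, PN = (p₁ − p₀) / p₁.
PN = (0.45889 − 0.31314) / 0.45889 = 0.14575 / 0.45889 ≈ 0.3176

PN ≈ 0.318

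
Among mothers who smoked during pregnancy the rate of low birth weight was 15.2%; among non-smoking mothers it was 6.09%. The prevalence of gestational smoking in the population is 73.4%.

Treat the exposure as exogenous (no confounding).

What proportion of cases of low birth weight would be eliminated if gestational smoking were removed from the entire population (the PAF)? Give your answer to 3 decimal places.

PAF ≈ 0.523

p₁ = 0.152, p₀ = 0.0609.
Overall risk P(Y=1) = π·p₁ + (1−π)·p₀ = 0.734×0.152 + 0.266×0.0609 = 0.12777.
Under exogeneity, PAF = [P(Y=1) − p₀] / P(Y=1).
PAF = (0.12777 − 0.0609) / 0.12777 ≈ 0.5234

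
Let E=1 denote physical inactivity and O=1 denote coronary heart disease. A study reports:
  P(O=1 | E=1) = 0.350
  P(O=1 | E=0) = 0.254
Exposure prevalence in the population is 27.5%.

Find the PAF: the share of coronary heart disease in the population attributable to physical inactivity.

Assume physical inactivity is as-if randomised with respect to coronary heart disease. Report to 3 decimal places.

Let p₁ = 0.35, p₀ = 0.254.
Overall risk P(Y=1) = π·p₁ + (1−π)·p₀ = 0.275×0.35 + 0.725×0.254 = 0.2804.
Under exogeneity, PAF = [P(Y=1) − p₀] / P(Y=1).
PAF = (0.2804 − 0.254) / 0.2804 ≈ 0.0942

PAF ≈ 0.094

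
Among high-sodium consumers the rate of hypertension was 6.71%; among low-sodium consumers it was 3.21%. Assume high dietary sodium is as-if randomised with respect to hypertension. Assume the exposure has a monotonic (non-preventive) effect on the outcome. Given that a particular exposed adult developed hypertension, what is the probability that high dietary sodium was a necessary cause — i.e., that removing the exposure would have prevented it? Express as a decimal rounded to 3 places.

PN ≈ 0.522

p₁ = 0.0671, p₀ = 0.0321.
Under exogeneity and monotonicity, PN = (p₁ − p₀) / p₁.
PN = (0.0671 − 0.0321) / 0.0671 = 0.035 / 0.0671 ≈ 0.5216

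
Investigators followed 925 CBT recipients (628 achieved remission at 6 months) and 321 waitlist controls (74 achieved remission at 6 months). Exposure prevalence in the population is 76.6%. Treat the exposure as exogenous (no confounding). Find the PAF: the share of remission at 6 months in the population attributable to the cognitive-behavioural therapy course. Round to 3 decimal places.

p₁ = P(outcome | exposed) = 628/925 = 0.67892
p₀ = P(outcome | unexposed) = 74/321 = 0.23053
Overall risk P(Y=1) = π·p₁ + (1−π)·p₀ = 0.766×0.67892 + 0.234×0.23053 = 0.574.
Under exogeneity, PAF = [P(Y=1) − p₀] / P(Y=1).
PAF = (0.574 − 0.23053) / 0.574 ≈ 0.5984

PAF ≈ 0.598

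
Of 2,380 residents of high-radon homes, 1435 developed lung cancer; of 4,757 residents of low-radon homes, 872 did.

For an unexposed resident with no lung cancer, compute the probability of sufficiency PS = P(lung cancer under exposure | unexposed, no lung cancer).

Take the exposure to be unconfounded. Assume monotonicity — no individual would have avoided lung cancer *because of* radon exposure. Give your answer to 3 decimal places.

PS ≈ 0.514

p₁ = P(outcome | exposed) = 1435/2380 = 0.60294
p₀ = P(outcome | unexposed) = 872/4757 = 0.18331
Under exogeneity and monotonicity, PS = (p₁ − p₀) / (1 − p₀).
PS = (0.60294 − 0.18331) / (1 − 0.18331) = 0.41963 / 0.81669 ≈ 0.5138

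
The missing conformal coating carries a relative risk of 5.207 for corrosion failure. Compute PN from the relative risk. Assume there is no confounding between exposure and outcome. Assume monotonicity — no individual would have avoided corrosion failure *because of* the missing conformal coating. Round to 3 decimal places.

PN ≈ 0.808

Under exogeneity and monotonicity, PN = (RR − 1) / RR = 1 − 1/RR.
PN = (5.207 − 1) / 5.207 = 4.207 / 5.207 ≈ 0.8080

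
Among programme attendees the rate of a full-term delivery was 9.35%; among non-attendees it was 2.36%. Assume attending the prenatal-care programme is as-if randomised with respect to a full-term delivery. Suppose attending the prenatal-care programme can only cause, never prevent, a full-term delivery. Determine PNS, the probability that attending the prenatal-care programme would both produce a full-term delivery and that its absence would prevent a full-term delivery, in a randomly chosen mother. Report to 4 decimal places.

PNS ≈ 0.0699

p₁ = 0.0935, p₀ = 0.0236.
Under exogeneity and monotonicity, PNS = p₁ − p₀.
PNS = 0.0935 − 0.0236 = 0.0699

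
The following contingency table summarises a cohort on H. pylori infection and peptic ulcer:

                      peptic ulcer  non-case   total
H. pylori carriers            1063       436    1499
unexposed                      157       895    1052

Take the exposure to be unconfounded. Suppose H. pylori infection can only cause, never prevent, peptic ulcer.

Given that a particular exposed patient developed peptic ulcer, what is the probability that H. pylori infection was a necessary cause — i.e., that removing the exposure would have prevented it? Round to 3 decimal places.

PN ≈ 0.790

p₁ = P(outcome | exposed) = 1063/1499 = 0.70914
p₀ = P(outcome | unexposed) = 157/1052 = 0.14924
Under exogeneity and monotonicity, PN = (p₁ − p₀)/p₁.
PN = (0.70914 − 0.14924) / 0.70914 ≈ 0.7895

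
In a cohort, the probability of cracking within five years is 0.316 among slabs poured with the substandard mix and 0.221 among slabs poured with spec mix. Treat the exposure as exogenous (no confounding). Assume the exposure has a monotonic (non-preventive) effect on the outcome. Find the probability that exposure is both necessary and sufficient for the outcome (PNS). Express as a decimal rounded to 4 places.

PNS ≈ 0.0950

Let p₁ = 0.316, p₀ = 0.221.
Under exogeneity and monotonicity, PNS = p₁ − p₀.
PNS = 0.316 − 0.221 = 0.095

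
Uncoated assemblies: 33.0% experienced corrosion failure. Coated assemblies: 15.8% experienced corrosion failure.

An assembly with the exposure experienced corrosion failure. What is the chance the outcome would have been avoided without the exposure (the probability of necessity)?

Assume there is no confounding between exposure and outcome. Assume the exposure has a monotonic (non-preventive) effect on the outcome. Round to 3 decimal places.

p₁ = 0.33, p₀ = 0.158.
Under exogeneity and monotonicity, PN = (p₁ − p₀) / p₁.
PN = (0.33 − 0.158) / 0.33 = 0.172 / 0.33 ≈ 0.5212

PN ≈ 0.521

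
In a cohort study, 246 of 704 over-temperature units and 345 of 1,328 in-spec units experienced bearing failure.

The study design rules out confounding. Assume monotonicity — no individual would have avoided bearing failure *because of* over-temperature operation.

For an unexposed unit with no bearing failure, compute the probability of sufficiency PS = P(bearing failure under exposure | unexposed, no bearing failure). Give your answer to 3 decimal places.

PS ≈ 0.121

p₁ = P(outcome | exposed) = 246/704 = 0.34943
p₀ = P(outcome | unexposed) = 345/1328 = 0.25979
Under exogeneity and monotonicity, PS = (p₁ − p₀) / (1 − p₀).
PS = (0.34943 − 0.25979) / (1 − 0.25979) = 0.089643 / 0.74021 ≈ 0.1211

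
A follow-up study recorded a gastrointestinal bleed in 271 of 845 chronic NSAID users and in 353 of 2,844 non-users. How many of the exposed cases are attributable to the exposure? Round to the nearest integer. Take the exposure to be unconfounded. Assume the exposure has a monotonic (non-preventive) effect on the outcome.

about 166 cases

p₁ = P(outcome | exposed) = 271/845 = 0.32071
p₀ = P(outcome | unexposed) = 353/2844 = 0.12412
PN = (p₁ − p₀)/p₁ = (0.32071 − 0.12412) / 0.32071 ≈ 0.61298.
Attributable cases ≈ PN × (exposed cases) = 0.61298 × 271 ≈ 166.12.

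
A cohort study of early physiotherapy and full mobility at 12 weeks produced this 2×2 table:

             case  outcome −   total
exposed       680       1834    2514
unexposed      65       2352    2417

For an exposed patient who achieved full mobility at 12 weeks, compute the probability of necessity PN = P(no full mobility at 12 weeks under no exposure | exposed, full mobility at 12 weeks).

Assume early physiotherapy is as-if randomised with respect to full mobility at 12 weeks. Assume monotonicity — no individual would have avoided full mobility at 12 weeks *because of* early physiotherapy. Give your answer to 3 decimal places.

PN ≈ 0.901

p₁ = P(outcome | exposed) = 680/2514 = 0.27049
p₀ = P(outcome | unexposed) = 65/2417 = 0.026893
Under exogeneity and monotonicity, PN = (p₁ − p₀) / p₁.
PN = (0.27049 − 0.026893) / 0.27049 = 0.24359 / 0.27049 ≈ 0.9006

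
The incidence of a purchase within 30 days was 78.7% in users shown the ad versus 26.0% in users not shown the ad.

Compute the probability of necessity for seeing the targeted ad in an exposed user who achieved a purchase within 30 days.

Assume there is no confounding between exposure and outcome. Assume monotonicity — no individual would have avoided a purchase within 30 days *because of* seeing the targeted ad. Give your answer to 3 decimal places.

p₁ = 0.787, p₀ = 0.26.
Under exogeneity and monotonicity, PN = (p₁ − p₀) / p₁.
PN = (0.787 − 0.26) / 0.787 = 0.527 / 0.787 ≈ 0.6696

PN ≈ 0.670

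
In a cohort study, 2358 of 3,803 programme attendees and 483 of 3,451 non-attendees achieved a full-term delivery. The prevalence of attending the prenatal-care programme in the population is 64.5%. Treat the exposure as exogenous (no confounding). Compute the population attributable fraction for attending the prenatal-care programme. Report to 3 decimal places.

p₁ = P(outcome | exposed) = 2358/3803 = 0.62004
p₀ = P(outcome | unexposed) = 483/3451 = 0.13996
Overall risk P(Y=1) = π·p₁ + (1−π)·p₀ = 0.645×0.62004 + 0.355×0.13996 = 0.44961.
Under exogeneity, PAF = [P(Y=1) − p₀] / P(Y=1).
PAF = (0.44961 − 0.13996) / 0.44961 ≈ 0.6887

PAF ≈ 0.689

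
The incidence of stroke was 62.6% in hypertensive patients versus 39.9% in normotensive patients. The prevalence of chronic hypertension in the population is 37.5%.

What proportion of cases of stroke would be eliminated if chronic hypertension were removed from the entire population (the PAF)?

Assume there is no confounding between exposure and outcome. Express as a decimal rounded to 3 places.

PAF ≈ 0.176

p₁ = 0.626, p₀ = 0.399.
Overall risk P(Y=1) = π·p₁ + (1−π)·p₀ = 0.375×0.626 + 0.625×0.399 = 0.48413.
Under exogeneity, PAF = [P(Y=1) − p₀] / P(Y=1).
PAF = (0.48413 − 0.399) / 0.48413 ≈ 0.1758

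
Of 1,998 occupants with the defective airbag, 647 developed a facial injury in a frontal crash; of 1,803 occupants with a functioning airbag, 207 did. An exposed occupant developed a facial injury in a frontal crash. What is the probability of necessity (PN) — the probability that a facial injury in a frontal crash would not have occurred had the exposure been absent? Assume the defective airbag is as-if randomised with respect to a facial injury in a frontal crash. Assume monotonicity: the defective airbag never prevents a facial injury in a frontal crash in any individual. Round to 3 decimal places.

PN ≈ 0.645

p₁ = P(outcome | exposed) = 647/1998 = 0.32382
p₀ = P(outcome | unexposed) = 207/1803 = 0.11481
Under exogeneity and monotonicity, PN = (p₁ − p₀) / p₁.
PN = (0.32382 − 0.11481) / 0.32382 = 0.20902 / 0.32382 ≈ 0.6455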